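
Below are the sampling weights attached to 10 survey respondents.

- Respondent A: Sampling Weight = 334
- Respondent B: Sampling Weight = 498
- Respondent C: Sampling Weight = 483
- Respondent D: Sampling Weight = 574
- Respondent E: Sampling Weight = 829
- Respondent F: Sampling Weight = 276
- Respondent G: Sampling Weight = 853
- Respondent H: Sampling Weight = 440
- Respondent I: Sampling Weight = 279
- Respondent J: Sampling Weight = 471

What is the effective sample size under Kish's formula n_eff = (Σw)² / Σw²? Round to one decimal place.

Σ wᵢ = 334 + 498 + 483 + 574 + 829 + 276 + 853 + 440 + 279 + 471 = 5037
Σ wᵢ² = 111556 + 248004 + 233289 + 329476 + 687241 + 76176 + 727609 + 193600 + 77841 + 221841 = 2906633
n_eff = 5037² / 2906633 = 25371369 / 2906633 = 8.7287831

8.7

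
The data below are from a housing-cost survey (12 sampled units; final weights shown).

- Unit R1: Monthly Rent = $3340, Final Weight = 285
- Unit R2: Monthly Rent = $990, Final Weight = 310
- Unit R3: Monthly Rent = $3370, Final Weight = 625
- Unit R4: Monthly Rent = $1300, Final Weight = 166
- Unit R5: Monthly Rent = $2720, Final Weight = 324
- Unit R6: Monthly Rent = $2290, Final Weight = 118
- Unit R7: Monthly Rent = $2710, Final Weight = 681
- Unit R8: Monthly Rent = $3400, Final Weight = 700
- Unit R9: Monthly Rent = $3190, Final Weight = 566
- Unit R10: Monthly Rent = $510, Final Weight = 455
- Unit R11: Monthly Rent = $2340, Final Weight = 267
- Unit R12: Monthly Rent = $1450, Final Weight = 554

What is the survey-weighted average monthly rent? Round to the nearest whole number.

2460

Weighted sum = 3340×285 + 990×310 + 3370×625 + 1300×166 + 2720×324 + 2290×118 + 2710×681 + 3400×700 + 3190×566 + 510×455 + 2340×267 + 1450×554
  = 951900 + 306900 + 2106250 + 215800 + 881280 + 270220 + 1845510 + 2380000 + 1805540 + 232050 + 624780 + 803300 = 12423530
Sum of weights = 285 + 310 + 625 + 166 + 324 + 118 + 681 + 700 + 566 + 455 + 267 + 554 = 5051
Weighted mean = 12423530 / 5051 = 2459.6179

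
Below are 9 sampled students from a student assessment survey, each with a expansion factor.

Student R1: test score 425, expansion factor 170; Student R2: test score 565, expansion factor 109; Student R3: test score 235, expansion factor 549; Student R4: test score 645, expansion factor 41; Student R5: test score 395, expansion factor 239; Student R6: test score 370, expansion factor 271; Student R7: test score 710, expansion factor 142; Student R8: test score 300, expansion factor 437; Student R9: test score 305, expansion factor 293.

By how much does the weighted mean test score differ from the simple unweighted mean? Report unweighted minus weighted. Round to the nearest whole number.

81

Unweighted sum = 425 + 565 + 235 + 645 + 395 + 370 + 710 + 300 + 305 = 3950
Unweighted mean = 3950 / 9 = 438.88889
Weighted sum = 425×170 + 565×109 + 235×549 + 645×41 + 395×239 + 370×271 + 710×142 + 300×437 + 305×293
  = 72250 + 61585 + 129015 + 26445 + 94405 + 100270 + 100820 + 131100 + 89365 = 805255
Sum of weights = 170 + 109 + 549 + 41 + 239 + 271 + 142 + 437 + 293 = 2251
Weighted mean = 805255 / 2251 = 357.73212
Difference (unweighted minus weighted) = 81.15677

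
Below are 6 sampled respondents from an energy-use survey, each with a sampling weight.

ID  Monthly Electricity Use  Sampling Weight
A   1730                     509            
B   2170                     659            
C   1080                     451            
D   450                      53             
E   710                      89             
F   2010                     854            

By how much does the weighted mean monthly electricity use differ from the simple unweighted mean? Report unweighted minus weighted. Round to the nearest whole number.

-401

Unweighted sum = 1730 + 2170 + 1080 + 450 + 710 + 2010 = 8150
Unweighted mean = 8150 / 6 = 1358.3333
Weighted sum = 1730×509 + 2170×659 + 1080×451 + 450×53 + 710×89 + 2010×854
  = 880570 + 1430030 + 487080 + 23850 + 63190 + 1716540 = 4601260
Sum of weights = 509 + 659 + 451 + 53 + 89 + 854 = 2615
Weighted mean = 4601260 / 2615 = 1759.5641
Difference (unweighted minus weighted) = -401.23072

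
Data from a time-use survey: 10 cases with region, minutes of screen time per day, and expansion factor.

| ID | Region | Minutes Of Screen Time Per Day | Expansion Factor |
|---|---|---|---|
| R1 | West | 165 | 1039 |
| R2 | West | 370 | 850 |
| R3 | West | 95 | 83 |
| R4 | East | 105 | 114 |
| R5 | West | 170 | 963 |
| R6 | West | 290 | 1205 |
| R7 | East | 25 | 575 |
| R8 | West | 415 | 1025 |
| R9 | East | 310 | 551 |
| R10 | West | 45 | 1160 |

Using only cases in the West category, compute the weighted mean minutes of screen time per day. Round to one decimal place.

West rows: R1, R2, R3, R5, R6, R8, R10
Weighted sum = 165×1039 + 370×850 + 95×83 + 170×963 + 290×1205 + 415×1025 + 45×1160
  = 1484555
Sum of weights = 1039 + 850 + 83 + 963 + 1205 + 1025 + 1160 = 6325
Weighted mean = 1484555 / 6325 = 234.71225

234.7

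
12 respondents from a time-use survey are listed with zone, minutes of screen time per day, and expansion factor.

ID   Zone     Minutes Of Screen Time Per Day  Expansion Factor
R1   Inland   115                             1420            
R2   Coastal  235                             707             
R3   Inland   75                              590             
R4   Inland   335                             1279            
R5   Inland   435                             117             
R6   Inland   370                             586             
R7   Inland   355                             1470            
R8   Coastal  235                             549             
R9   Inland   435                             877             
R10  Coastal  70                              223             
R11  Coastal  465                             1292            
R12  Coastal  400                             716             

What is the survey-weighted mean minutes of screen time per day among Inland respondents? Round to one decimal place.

Inland rows: R1, R3, R4, R5, R6, R7, R9
Weighted sum = 115×1420 + 75×590 + 335×1279 + 435×117 + 370×586 + 355×1470 + 435×877
  = 163300 + 44250 + 428465 + 50895 + 216820 + 521850 + 381495 = 1807075
Sum of weights = 6339
Weighted mean = 1807075 / 6339 = 285.07257

285.1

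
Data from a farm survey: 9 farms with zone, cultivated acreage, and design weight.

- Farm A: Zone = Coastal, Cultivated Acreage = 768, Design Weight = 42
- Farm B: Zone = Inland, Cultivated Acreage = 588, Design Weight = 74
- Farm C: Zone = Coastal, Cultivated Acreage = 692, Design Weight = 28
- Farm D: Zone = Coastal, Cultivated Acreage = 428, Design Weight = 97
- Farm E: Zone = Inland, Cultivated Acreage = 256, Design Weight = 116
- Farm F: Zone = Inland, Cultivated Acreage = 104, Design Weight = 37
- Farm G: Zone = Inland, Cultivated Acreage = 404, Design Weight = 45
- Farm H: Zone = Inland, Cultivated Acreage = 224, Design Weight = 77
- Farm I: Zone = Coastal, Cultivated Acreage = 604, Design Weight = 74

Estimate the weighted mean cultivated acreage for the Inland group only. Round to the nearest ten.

320

Inland rows: B, E, F, G, H
Weighted sum = 588×74 + 256×116 + 104×37 + 404×45 + 224×77
  = 112484
Sum of weights = 74 + 116 + 37 + 45 + 77 = 349
Weighted mean = 112484 / 349 = 322.30372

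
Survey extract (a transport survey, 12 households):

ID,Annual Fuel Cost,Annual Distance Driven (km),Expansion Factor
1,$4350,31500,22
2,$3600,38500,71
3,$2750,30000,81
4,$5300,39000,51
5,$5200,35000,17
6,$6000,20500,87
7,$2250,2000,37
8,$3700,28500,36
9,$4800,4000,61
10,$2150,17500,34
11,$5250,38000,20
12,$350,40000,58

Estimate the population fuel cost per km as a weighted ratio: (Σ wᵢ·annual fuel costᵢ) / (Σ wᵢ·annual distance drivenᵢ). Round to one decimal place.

0.1

Σ wᵢ·y = 4350×22 + 3600×71 + 2750×81 + 5300×51 + 5200×17 + 6000×87 + 2250×37 + 3700×36 + 4800×61 + 2150×34 + 5250×20 + 350×58
  = 2162400
Σ wᵢ·x = 31500×22 + 38500×71 + 30000×81 + 39000×51 + 35000×17 + 20500×87 + 2000×37 + 28500×36 + 4000×61 + 17500×34 + 38000×20 + 40000×58
  = 693000 + 2733500 + 2430000 + 1989000 + 595000 + 1783500 + 74000 + 1026000 + 244000 + 595000 + 760000 + 2320000 = 15243000
Ratio = 2162400 / 15243000 = 0.14186184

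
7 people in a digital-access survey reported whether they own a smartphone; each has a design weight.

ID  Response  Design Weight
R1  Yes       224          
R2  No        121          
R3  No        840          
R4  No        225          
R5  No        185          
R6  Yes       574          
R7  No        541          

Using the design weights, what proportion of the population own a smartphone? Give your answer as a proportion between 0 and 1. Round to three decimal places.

0.294

Sum of weights for 'Yes' = 224 + 574 = 798
Total weight = 2710
Weighted proportion = 798 / 2710 = 0.29446494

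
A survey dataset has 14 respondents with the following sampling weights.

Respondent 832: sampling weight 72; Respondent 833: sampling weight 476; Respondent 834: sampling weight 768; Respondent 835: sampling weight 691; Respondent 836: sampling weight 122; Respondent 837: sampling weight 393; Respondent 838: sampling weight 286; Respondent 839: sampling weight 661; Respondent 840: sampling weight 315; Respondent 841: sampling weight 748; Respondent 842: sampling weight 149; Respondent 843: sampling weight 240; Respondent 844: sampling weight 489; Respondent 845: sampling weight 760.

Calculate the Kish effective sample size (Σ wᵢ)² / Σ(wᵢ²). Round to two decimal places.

Σ wᵢ = 6170
Σ wᵢ² = 3542366
n_eff = 6170² / 3542366 = 38068900 / 3542366 = 10.746744

10.75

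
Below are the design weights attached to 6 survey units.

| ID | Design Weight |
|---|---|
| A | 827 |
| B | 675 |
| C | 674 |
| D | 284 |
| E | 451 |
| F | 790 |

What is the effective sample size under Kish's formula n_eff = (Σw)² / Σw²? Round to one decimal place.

5.5

Σ wᵢ = 3701
Σ wᵢ² = 683929 + 455625 + 454276 + 80656 + 203401 + 624100 = 2501987
n_eff = 3701² / 2501987 = 13697401 / 2501987 = 5.4746092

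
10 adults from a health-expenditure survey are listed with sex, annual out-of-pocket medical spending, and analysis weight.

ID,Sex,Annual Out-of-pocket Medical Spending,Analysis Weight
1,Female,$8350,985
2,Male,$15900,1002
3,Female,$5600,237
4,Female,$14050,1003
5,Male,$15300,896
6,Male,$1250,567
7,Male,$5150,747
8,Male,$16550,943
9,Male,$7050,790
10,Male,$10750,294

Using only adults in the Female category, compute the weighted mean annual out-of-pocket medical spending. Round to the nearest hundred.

Female rows: 1, 3, 4
Weighted sum = 8350×985 + 5600×237 + 14050×1003
  = 23644100
Sum of weights = 2225
Weighted mean = 23644100 / 2225 = 10626.562

10600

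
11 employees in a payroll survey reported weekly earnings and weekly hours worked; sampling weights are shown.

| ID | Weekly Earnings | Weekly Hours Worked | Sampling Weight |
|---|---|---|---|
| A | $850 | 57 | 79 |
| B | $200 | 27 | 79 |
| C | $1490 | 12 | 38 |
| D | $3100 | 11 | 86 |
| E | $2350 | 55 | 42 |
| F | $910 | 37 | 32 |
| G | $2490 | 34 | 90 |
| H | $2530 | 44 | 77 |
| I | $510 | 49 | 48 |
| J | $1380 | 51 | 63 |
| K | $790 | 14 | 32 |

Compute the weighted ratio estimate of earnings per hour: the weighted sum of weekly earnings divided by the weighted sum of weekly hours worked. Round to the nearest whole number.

45

Σ wᵢ·y = 850×79 + 200×79 + 1490×38 + 3100×86 + 2350×42 + 910×32 + 2490×90 + 2530×77 + 510×48 + 1380×63 + 790×32
  = 1089600
Σ wᵢ·x = 23993
Ratio = 1089600 / 23993 = 45.413246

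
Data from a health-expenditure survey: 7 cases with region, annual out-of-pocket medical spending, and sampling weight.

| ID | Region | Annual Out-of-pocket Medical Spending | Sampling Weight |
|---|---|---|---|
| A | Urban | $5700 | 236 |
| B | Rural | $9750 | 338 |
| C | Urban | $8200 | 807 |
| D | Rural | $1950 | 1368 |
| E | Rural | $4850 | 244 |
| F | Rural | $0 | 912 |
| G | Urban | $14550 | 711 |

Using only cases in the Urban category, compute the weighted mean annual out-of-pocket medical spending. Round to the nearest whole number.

Urban rows: A, C, G
Weighted sum = 18307650
Sum of weights = 236 + 807 + 711 = 1754
Weighted mean = 18307650 / 1754 = 10437.657

10438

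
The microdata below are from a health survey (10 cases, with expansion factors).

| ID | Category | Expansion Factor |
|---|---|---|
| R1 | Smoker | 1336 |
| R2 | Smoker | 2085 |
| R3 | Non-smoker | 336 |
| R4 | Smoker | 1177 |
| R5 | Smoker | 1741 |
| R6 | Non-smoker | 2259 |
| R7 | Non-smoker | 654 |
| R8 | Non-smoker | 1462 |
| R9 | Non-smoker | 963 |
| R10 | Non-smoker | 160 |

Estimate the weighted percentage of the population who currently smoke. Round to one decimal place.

Sum of weights for 'Smoker' = 1336 + 2085 + 1177 + 1741 = 6339
Total weight = 1336 + 2085 + 336 + 1177 + 1741 + 2259 + 654 + 1462 + 963 + 160 = 12173
Weighted proportion = 6339 / 12173 = 0.52074263 → 52.074263%

52.1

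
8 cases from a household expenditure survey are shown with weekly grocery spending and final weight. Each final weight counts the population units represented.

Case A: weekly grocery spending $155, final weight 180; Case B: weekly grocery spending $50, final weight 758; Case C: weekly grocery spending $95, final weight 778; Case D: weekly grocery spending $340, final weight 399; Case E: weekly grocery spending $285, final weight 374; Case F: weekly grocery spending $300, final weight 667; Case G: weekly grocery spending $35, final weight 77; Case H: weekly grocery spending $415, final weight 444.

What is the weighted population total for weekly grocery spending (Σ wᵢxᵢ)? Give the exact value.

Weighted total = 155×180 + 50×758 + 95×778 + 340×399 + 285×374 + 300×667 + 35×77 + 415×444
  = 27900 + 37900 + 73910 + 135660 + 106590 + 200100 + 2695 + 184260 = 769015

769015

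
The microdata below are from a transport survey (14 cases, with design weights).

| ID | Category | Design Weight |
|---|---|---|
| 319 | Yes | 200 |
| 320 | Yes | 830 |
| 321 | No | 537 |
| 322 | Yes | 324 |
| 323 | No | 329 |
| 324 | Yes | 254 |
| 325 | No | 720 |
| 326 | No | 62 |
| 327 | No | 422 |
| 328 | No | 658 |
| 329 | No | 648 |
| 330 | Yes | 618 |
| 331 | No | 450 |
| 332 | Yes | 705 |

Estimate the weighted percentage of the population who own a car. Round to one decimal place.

Sum of weights for 'Yes' = 200 + 830 + 324 + 254 + 618 + 705 = 2931
Total weight = 6757
Weighted proportion = 2931 / 6757 = 0.43377238 → 43.377238%

43.4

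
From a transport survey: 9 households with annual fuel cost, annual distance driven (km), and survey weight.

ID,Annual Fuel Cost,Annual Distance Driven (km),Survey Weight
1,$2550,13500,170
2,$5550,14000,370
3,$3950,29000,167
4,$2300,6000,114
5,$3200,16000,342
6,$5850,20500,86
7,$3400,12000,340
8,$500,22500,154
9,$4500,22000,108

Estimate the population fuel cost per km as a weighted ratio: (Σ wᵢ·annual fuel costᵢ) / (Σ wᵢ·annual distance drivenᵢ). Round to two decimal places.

Σ wᵢ·y = 2550×170 + 5550×370 + 3950×167 + 2300×114 + 3200×342 + 5850×86 + 3400×340 + 500×154 + 4500×108
  = 433500 + 2053500 + 659650 + 262200 + 1094400 + 503100 + 1156000 + 77000 + 486000 = 6725350
Σ wᵢ·x = 13500×170 + 14000×370 + 29000×167 + 6000×114 + 16000×342 + 20500×86 + 12000×340 + 22500×154 + 22000×108
  = 30158000
Ratio = 6725350 / 30158000 = 0.22300385

0.22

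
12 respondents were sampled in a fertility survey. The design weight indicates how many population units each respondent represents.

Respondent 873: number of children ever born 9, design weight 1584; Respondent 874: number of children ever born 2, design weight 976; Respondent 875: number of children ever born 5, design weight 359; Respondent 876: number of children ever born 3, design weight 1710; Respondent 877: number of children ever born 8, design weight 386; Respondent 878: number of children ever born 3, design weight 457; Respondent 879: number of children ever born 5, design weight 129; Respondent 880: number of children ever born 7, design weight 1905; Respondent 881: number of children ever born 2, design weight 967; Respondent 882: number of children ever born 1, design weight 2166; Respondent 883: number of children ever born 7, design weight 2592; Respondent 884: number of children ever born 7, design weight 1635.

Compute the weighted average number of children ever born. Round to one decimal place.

Weighted sum = 9×1584 + 2×976 + 5×359 + 3×1710 + 8×386 + 3×457 + 5×129 + 7×1905 + 2×967 + 1×2166 + 7×2592 + 7×1635
  = 14256 + 1952 + 1795 + 5130 + 3088 + 1371 + 645 + 13335 + 1934 + 2166 + 18144 + 11445 = 75261
Sum of weights = 1584 + 976 + 359 + 1710 + 386 + 457 + 129 + 1905 + 967 + 2166 + 2592 + 1635 = 14866
Weighted mean = 75261 / 14866 = 5.0626261

5.1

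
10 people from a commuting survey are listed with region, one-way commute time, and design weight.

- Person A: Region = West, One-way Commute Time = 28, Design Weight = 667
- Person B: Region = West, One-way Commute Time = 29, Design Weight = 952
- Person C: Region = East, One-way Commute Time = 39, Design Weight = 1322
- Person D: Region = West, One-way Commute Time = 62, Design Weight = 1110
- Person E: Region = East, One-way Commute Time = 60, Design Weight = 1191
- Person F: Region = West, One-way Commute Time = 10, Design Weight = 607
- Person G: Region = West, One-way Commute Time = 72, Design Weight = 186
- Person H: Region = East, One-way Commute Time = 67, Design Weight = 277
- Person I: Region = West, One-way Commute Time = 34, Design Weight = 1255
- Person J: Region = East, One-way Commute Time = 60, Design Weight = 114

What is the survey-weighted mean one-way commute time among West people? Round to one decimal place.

37.1

West rows: A, B, D, F, G, I
Weighted sum = 28×667 + 29×952 + 62×1110 + 10×607 + 72×186 + 34×1255
  = 18676 + 27608 + 68820 + 6070 + 13392 + 42670 = 177236
Sum of weights = 667 + 952 + 1110 + 607 + 186 + 1255 = 4777
Weighted mean = 177236 / 4777 = 37.101947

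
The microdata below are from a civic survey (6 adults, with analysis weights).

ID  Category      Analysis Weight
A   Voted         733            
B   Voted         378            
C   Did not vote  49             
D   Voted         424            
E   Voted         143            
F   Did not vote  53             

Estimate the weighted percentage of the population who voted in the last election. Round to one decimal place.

Sum of weights for 'Voted' = 733 + 378 + 424 + 143 = 1678
Total weight = 733 + 378 + 49 + 424 + 143 + 53 = 1780
Weighted proportion = 1678 / 1780 = 0.94269663 → 94.269663%

94.3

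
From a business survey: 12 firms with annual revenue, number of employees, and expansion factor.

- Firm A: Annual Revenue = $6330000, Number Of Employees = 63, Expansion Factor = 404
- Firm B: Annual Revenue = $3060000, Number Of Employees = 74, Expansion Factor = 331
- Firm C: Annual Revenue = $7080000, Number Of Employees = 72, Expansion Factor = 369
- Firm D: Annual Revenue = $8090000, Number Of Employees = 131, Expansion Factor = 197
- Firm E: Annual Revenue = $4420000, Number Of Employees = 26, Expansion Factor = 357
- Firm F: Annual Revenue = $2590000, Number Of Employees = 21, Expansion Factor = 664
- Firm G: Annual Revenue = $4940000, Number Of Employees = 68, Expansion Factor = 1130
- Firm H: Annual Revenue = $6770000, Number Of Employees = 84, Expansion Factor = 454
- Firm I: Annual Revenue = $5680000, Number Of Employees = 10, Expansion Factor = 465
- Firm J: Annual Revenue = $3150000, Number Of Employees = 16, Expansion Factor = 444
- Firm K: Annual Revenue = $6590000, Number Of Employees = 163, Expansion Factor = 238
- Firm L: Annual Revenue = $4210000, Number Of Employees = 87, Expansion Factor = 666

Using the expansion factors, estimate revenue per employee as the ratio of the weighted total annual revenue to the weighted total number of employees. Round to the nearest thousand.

Σ wᵢ·y = 6330000×404 + 3060000×331 + 7080000×369 + 8090000×197 + 4420000×357 + 2590000×664 + 4940000×1130 + 6770000×454 + 5680000×465 + 3150000×444 + 6590000×238 + 4210000×666
  = 28141990000
Σ wᵢ·x = 349013
Ratio = 28141990000 / 349013 = 80633.071

81000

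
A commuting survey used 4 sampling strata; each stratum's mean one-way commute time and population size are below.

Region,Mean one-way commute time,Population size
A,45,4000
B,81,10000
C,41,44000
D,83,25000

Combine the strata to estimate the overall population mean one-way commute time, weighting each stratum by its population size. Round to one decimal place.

58.7

Σ Nₕ·x̄ₕ = 45×4000 + 81×10000 + 41×44000 + 83×25000
  = 4869000
Σ Nₕ = 4000 + 10000 + 44000 + 25000 = 83000
Overall mean = 4869000 / 83000 = 58.662651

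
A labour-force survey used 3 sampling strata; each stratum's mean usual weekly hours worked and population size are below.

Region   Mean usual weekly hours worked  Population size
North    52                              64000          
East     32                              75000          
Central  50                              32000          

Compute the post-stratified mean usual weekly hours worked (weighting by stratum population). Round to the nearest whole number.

43

Σ Nₕ·x̄ₕ = 52×64000 + 32×75000 + 50×32000
  = 3328000 + 2400000 + 1600000 = 7328000
Σ Nₕ = 64000 + 75000 + 32000 = 171000
Overall mean = 7328000 / 171000 = 42.853801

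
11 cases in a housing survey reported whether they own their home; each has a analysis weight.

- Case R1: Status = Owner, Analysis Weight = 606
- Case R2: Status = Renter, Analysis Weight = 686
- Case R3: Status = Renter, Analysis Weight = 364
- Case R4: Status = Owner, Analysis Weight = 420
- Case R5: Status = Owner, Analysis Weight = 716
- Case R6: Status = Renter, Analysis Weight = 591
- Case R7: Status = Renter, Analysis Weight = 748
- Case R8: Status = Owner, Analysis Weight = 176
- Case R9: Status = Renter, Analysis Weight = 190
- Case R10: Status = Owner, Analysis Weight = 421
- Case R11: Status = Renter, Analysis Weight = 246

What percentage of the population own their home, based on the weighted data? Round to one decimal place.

Sum of weights for 'Owner' = 606 + 420 + 716 + 176 + 421 = 2339
Total weight = 606 + 686 + 364 + 420 + 716 + 591 + 748 + 176 + 190 + 421 + 246 = 5164
Weighted proportion = 2339 / 5164 = 0.45294345 → 45.294345%

45.3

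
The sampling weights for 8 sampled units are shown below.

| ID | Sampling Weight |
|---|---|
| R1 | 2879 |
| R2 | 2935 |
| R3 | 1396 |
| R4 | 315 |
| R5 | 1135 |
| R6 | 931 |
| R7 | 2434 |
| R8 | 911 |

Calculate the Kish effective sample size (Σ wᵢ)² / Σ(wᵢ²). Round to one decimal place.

6.0

Σ wᵢ = 2879 + 2935 + 1396 + 315 + 1135 + 931 + 2434 + 911 = 12936
Σ wᵢ² = 8288641 + 8614225 + 1948816 + 99225 + 1288225 + 866761 + 5924356 + 829921 = 27860170
n_eff = 12936² / 27860170 = 167340096 / 27860170 = 6.0064277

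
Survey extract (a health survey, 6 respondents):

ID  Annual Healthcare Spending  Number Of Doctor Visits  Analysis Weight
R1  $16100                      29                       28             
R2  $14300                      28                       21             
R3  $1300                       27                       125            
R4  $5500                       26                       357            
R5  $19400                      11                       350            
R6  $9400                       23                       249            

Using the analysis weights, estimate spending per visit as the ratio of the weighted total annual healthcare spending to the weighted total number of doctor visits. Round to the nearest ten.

Σ wᵢ·y = 16100×28 + 14300×21 + 1300×125 + 5500×357 + 19400×350 + 9400×249
  = 450800 + 300300 + 162500 + 1963500 + 6790000 + 2340600 = 12007700
Σ wᵢ·x = 29×28 + 28×21 + 27×125 + 26×357 + 11×350 + 23×249
  = 812 + 588 + 3375 + 9282 + 3850 + 5727 = 23634
Ratio = 12007700 / 23634 = 508.06888

510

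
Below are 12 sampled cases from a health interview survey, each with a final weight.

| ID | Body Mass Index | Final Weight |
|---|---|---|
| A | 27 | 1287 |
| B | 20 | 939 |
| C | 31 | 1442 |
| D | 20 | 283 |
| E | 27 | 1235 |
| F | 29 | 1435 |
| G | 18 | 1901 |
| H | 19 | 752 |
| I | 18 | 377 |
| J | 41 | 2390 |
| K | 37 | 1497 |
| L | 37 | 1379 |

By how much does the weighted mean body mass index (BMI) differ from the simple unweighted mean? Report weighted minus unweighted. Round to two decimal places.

Unweighted sum = 27 + 20 + 31 + 20 + 27 + 29 + 18 + 19 + 18 + 41 + 37 + 37 = 324
Unweighted mean = 324 / 12 = 27
Weighted sum = 27×1287 + 20×939 + 31×1442 + 20×283 + 27×1235 + 29×1435 + 18×1901 + 19×752 + 18×377 + 41×2390 + 37×1497 + 37×1379
  = 34749 + 18780 + 44702 + 5660 + 33345 + 41615 + 34218 + 14288 + 6786 + 97990 + 55389 + 51023 = 438545
Sum of weights = 14917
Weighted mean = 438545 / 14917 = 29.399008
Difference (weighted minus unweighted) = 2.3990078

2.40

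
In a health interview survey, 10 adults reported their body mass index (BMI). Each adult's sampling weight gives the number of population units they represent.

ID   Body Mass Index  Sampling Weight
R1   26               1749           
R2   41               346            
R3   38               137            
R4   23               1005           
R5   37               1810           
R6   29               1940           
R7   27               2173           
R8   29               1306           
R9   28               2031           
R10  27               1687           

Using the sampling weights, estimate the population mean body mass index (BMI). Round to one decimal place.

Weighted sum = 26×1749 + 41×346 + 38×137 + 23×1005 + 37×1810 + 29×1940 + 27×2173 + 29×1306 + 28×2031 + 27×1687
  = 410173
Sum of weights = 14184
Weighted mean = 410173 / 14184 = 28.918006

28.9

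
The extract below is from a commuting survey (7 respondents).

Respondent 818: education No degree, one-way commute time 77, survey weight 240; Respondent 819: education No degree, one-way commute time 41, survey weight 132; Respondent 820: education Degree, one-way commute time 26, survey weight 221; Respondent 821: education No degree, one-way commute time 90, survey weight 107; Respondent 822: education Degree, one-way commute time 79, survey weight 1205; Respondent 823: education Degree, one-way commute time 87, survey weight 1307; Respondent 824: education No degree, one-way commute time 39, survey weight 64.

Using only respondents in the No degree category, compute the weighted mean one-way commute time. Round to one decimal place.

66.3

No degree rows: 818, 819, 821, 824
Weighted sum = 77×240 + 41×132 + 90×107 + 39×64
  = 18480 + 5412 + 9630 + 2496 = 36018
Sum of weights = 543
Weighted mean = 36018 / 543 = 66.331492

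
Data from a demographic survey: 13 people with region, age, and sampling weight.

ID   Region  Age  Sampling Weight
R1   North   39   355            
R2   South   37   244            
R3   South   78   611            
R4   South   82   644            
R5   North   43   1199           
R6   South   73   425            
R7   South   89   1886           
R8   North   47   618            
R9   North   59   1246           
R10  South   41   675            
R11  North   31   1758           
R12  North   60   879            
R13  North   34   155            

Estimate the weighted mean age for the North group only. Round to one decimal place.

North rows: R1, R5, R8, R9, R11, R12, R13
Weighted sum = 39×355 + 43×1199 + 47×618 + 59×1246 + 31×1758 + 60×879 + 34×155
  = 13845 + 51557 + 29046 + 73514 + 54498 + 52740 + 5270 = 280470
Sum of weights = 355 + 1199 + 618 + 1246 + 1758 + 879 + 155 = 6210
Weighted mean = 280470 / 6210 = 45.164251

45.2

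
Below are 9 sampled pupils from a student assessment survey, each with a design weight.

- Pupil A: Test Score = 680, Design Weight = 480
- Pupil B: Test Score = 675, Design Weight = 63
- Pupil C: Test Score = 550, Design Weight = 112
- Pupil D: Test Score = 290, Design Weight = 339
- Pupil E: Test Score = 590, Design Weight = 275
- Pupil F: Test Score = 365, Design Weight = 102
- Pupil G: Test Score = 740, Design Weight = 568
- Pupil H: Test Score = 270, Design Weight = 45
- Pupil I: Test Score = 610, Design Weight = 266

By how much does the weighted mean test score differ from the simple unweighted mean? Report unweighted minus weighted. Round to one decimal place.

Unweighted sum = 680 + 675 + 550 + 290 + 590 + 365 + 740 + 270 + 610 = 4770
Unweighted mean = 4770 / 9 = 530
Weighted sum = 680×480 + 675×63 + 550×112 + 290×339 + 590×275 + 365×102 + 740×568 + 270×45 + 610×266
  = 326400 + 42525 + 61600 + 98310 + 162250 + 37230 + 420320 + 12150 + 162260 = 1323045
Sum of weights = 480 + 63 + 112 + 339 + 275 + 102 + 568 + 45 + 266 = 2250
Weighted mean = 1323045 / 2250 = 588.02
Difference (unweighted minus weighted) = -58.02

-58.0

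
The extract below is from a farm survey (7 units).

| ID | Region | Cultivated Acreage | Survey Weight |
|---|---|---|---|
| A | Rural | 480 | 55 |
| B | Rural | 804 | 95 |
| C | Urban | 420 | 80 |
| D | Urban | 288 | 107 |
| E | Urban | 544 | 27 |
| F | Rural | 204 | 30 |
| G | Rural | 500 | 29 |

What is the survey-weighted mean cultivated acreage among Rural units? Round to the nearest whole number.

Rural rows: A, B, F, G
Weighted sum = 480×55 + 804×95 + 204×30 + 500×29
  = 26400 + 76380 + 6120 + 14500 = 123400
Sum of weights = 55 + 95 + 30 + 29 = 209
Weighted mean = 123400 / 209 = 590.43062

590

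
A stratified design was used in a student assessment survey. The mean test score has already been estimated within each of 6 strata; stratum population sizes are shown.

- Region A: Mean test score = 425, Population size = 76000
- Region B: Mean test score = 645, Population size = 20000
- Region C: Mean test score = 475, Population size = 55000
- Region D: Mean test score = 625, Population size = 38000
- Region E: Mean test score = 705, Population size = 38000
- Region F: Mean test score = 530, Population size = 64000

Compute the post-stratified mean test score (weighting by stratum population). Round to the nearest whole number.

535

Σ Nₕ·x̄ₕ = 155785000
Σ Nₕ = 76000 + 20000 + 55000 + 38000 + 38000 + 64000 = 291000
Overall mean = 155785000 / 291000 = 535.34364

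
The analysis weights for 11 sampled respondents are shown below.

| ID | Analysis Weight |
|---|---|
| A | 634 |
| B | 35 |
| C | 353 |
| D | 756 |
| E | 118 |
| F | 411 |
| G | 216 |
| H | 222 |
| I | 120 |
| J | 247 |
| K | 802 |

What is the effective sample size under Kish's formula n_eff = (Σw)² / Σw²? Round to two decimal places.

Σ wᵢ = 634 + 35 + 353 + 756 + 118 + 411 + 216 + 222 + 120 + 247 + 802 = 3914
Σ wᵢ² = 2096724
n_eff = 3914² / 2096724 = 15319396 / 2096724 = 7.3063484

7.31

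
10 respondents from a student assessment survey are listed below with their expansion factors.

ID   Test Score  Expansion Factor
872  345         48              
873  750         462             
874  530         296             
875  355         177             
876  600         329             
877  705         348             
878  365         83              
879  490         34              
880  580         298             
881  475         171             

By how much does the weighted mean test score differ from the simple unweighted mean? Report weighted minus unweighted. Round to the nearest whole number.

71

Unweighted sum = 345 + 750 + 530 + 355 + 600 + 705 + 365 + 490 + 580 + 475 = 5195
Unweighted mean = 5195 / 10 = 519.5
Weighted sum = 345×48 + 750×462 + 530×296 + 355×177 + 600×329 + 705×348 + 365×83 + 490×34 + 580×298 + 475×171
  = 16560 + 346500 + 156880 + 62835 + 197400 + 245340 + 30295 + 16660 + 172840 + 81225 = 1326535
Sum of weights = 2246
Weighted mean = 1326535 / 2246 = 590.6211
Difference (weighted minus unweighted) = 71.121104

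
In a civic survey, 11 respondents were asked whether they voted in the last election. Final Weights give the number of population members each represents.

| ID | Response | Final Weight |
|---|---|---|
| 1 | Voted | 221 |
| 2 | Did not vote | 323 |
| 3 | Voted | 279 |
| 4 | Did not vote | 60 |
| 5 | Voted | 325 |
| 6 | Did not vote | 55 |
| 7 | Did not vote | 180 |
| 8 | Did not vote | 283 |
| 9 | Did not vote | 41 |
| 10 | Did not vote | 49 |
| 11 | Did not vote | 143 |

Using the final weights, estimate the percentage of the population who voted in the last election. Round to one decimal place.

42.1

Sum of weights for 'Voted' = 221 + 279 + 325 = 825
Total weight = 221 + 323 + 279 + 60 + 325 + 55 + 180 + 283 + 41 + 49 + 143 = 1959
Weighted proportion = 825 / 1959 = 0.42113323 → 42.113323%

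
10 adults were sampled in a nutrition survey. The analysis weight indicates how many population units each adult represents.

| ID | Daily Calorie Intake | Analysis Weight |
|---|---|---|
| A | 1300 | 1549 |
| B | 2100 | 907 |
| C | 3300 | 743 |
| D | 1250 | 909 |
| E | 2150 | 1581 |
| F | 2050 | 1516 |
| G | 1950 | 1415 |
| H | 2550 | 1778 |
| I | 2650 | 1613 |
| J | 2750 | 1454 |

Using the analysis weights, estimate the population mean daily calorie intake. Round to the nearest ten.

2200

Weighted sum = 1300×1549 + 2100×907 + 3300×743 + 1250×909 + 2150×1581 + 2050×1516 + 1950×1415 + 2550×1778 + 2650×1613 + 2750×1454
  = 2013700 + 1904700 + 2451900 + 1136250 + 3399150 + 3107800 + 2759250 + 4533900 + 4274450 + 3998500 = 29579600
Sum of weights = 1549 + 907 + 743 + 909 + 1581 + 1516 + 1415 + 1778 + 1613 + 1454 = 13465
Weighted mean = 29579600 / 13465 = 2196.7768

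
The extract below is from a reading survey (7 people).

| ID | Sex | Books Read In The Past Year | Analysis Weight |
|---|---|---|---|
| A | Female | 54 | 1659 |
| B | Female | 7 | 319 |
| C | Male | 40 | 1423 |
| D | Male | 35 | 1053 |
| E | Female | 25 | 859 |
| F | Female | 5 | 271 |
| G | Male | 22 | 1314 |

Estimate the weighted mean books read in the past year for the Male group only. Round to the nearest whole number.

32

Male rows: C, D, G
Weighted sum = 122683
Sum of weights = 1423 + 1053 + 1314 = 3790
Weighted mean = 122683 / 3790 = 32.370185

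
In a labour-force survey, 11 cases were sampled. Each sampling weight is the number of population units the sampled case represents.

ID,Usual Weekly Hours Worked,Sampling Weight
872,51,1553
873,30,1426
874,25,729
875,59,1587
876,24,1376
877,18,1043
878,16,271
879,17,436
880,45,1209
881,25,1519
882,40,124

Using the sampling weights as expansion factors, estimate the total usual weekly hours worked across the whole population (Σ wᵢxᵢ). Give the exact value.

394727

Weighted total = 51×1553 + 30×1426 + 25×729 + 59×1587 + 24×1376 + 18×1043 + 16×271 + 17×436 + 45×1209 + 25×1519 + 40×124
  = 394727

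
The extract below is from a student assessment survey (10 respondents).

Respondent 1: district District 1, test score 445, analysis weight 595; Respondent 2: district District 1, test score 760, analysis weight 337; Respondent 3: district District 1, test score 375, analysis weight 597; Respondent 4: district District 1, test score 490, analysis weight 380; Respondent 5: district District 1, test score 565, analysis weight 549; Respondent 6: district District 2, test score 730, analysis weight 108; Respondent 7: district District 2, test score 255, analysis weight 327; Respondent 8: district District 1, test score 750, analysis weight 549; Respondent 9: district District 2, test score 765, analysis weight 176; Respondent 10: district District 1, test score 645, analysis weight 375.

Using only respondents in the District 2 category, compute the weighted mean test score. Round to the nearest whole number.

District 2 rows: 6, 7, 9
Weighted sum = 730×108 + 255×327 + 765×176
  = 78840 + 83385 + 134640 = 296865
Sum of weights = 611
Weighted mean = 296865 / 611 = 485.86743

486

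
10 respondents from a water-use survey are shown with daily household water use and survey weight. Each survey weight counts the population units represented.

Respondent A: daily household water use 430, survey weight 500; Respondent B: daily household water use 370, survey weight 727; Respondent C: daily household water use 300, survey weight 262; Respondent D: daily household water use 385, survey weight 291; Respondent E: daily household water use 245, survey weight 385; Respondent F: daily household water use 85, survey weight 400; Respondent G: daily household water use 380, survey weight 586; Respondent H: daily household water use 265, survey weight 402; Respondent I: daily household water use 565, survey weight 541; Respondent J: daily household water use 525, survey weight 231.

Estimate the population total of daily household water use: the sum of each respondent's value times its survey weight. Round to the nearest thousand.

1559000

Weighted total = 1559100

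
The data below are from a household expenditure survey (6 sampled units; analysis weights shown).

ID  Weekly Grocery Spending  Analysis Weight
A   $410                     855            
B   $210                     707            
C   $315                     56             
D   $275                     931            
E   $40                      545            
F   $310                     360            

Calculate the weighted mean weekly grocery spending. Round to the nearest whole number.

Weighted sum = 410×855 + 210×707 + 315×56 + 275×931 + 40×545 + 310×360
  = 906085
Sum of weights = 855 + 707 + 56 + 931 + 545 + 360 = 3454
Weighted mean = 906085 / 3454 = 262.32918

262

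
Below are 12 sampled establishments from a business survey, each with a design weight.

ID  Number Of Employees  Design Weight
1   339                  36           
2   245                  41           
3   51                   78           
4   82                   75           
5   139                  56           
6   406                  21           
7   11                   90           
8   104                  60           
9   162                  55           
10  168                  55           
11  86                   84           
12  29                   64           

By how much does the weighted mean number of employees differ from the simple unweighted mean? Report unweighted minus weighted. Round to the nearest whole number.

Unweighted sum = 339 + 245 + 51 + 82 + 139 + 406 + 11 + 104 + 162 + 168 + 86 + 29 = 1822
Unweighted mean = 1822 / 12 = 151.83333
Weighted sum = 339×36 + 245×41 + 51×78 + 82×75 + 139×56 + 406×21 + 11×90 + 104×60 + 162×55 + 168×55 + 86×84 + 29×64
  = 12204 + 10045 + 3978 + 6150 + 7784 + 8526 + 990 + 6240 + 8910 + 9240 + 7224 + 1856 = 83147
Sum of weights = 715
Weighted mean = 83147 / 715 = 116.28951
Difference (unweighted minus weighted) = 35.543823

36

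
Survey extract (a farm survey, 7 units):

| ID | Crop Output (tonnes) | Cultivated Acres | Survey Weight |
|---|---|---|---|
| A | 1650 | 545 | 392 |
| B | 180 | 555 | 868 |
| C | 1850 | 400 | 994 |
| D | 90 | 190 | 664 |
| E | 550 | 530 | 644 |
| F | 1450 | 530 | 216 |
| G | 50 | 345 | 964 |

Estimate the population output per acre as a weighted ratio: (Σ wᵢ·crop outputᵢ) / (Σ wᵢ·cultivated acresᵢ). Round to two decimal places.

Σ wᵢ·y = 1650×392 + 180×868 + 1850×994 + 90×664 + 550×644 + 1450×216 + 50×964
  = 3417300
Σ wᵢ·x = 545×392 + 555×868 + 400×994 + 190×664 + 530×644 + 530×216 + 345×964
  = 2007520
Ratio = 3417300 / 2007520 = 1.7022495

1.70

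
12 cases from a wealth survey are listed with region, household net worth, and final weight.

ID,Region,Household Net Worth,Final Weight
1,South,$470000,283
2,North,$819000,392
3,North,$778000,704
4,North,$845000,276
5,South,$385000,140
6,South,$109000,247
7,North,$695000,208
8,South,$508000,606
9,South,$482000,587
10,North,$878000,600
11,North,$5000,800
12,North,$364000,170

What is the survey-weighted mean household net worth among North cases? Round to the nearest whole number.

583879

North rows: 2, 3, 4, 7, 10, 11, 12
Weighted sum = 819000×392 + 778000×704 + 845000×276 + 695000×208 + 878000×600 + 5000×800 + 364000×170
  = 321048000 + 547712000 + 233220000 + 144560000 + 526800000 + 4000000 + 61880000 = 1839220000
Sum of weights = 392 + 704 + 276 + 208 + 600 + 800 + 170 = 3150
Weighted mean = 1839220000 / 3150 = 583879.37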